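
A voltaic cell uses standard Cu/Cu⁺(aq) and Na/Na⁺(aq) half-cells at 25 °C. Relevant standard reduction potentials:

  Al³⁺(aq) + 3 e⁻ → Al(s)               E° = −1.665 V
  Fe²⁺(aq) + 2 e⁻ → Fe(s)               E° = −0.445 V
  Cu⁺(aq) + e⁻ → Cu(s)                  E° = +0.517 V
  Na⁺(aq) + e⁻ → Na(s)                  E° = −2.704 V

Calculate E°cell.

+3.221 V

The Cu⁺/Cu couple has the higher E°, so Cu ion is reduced (cathode) and Na is oxidized (anode).
E°cell = E°(cathode) − E°(anode) = +0.517 − (−2.704) = +3.221 V.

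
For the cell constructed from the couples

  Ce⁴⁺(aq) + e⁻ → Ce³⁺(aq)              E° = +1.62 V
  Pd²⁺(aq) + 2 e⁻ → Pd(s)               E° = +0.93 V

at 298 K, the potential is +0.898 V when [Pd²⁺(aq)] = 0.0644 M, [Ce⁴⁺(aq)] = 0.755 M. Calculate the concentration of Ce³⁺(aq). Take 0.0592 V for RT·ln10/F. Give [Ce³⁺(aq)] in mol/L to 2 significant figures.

The Ce⁴⁺/Ce³⁺ couple has the larger reduction potential, so it is the cathode: E°cell = +1.62 − (+0.93) = +0.69 V and n = 2.
Rearranging E = E° − (0.0592/n)·log Q gives log Q = 2(+0.69 − (+0.898))/0.0592 = −7.027.
For 2 Ce⁴⁺(aq) + Pd(s) → 2 Ce³⁺(aq) + Pd²⁺(aq), the reaction quotient is Q = ([Ce³⁺(aq)]^2·[Pd²⁺(aq)]) / [Ce⁴⁺(aq)]^2.
Substituting the known concentrations and solving, log [Ce³⁺(aq)] = −3.040 and [Ce³⁺(aq)] = 0.00091 M.

0.00091 M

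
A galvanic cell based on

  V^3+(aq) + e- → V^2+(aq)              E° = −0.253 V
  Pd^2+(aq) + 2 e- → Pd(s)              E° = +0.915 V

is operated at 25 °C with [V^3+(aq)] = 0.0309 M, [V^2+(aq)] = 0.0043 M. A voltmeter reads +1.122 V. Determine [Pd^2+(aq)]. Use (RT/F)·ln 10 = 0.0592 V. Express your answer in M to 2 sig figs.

1.4 M

The Pd²⁺/Pd couple has the larger reduction potential, so it is the cathode: E°cell = +0.915 − (−0.253) = +1.168 V and n = 2.
Rearranging E = E° − (0.0592/n)·log Q gives log Q = 2(+1.168 − (+1.122))/0.0592 = 1.554.
For Pd^2+(aq) + 2 V^2+(aq) → Pd(s) + 2 V^3+(aq), the reaction quotient is Q = [V^3+(aq)]^2 / ([Pd^2+(aq)]·[V^2+(aq)]^2).
Substituting the known concentrations and solving, log [Pd^2+(aq)] = 0.159 and [Pd^2+(aq)] = 1.4 M.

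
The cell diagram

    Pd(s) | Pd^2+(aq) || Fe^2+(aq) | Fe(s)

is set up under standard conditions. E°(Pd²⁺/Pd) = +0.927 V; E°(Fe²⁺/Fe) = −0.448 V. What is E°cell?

By convention the left-hand electrode in cell notation is the anode (oxidation) and the right-hand electrode is the cathode (reduction).
E°cell = E°(right) − E°(left) = −0.448 − (+0.927) = −1.375 V.
The negative sign shows that, as written, the cell would require an external voltage to drive the reaction.

−1.375 V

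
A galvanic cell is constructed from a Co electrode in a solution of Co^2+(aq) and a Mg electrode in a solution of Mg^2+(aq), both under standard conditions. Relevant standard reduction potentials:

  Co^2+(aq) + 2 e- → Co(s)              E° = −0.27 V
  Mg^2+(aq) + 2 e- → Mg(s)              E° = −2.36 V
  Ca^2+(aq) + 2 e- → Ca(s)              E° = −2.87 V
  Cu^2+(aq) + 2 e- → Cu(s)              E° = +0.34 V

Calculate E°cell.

Of the two couples in this cell, the one with the more positive reduction potential is reduced at the cathode: here that is Co²⁺/Co (−0.27 V); Mg²⁺/Mg (−2.36 V) is the anode.
E°cell = E°(cathode) − E°(anode) = −0.27 − (−2.36) = +2.09 V.

+2.09 V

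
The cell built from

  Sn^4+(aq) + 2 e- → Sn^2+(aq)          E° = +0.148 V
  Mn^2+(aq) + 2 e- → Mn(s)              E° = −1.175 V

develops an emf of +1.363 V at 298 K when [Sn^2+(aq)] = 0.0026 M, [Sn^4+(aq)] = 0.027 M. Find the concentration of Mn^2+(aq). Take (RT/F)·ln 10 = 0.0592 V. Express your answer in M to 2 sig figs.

0.46 M

With Sn⁴⁺/Sn²⁺ at the cathode and Mn²⁺/Mn at the anode, E°cell = +0.148 − (−1.175) = +1.323 V (n = 2).
Since E = E° − (0.0592/n)·log Q, log Q = n(E° − E)/0.0592 = −1.351.
For Sn^4+(aq) + Mn(s) → Sn^2+(aq) + Mn^2+(aq), the reaction quotient is Q = ([Sn^2+(aq)]·[Mn^2+(aq)]) / [Sn^4+(aq)].
Substituting the known concentrations and solving, log [Mn^2+(aq)] = −0.335 and [Mn^2+(aq)] = 0.46 M.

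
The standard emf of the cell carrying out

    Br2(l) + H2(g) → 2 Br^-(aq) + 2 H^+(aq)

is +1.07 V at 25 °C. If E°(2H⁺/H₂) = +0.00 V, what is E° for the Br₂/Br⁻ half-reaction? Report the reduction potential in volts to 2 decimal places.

+1.07 V

In the reaction as written the Br₂/Br⁻ couple is reduced (cathode) and 2H⁺/H₂ is oxidized (anode), so E°cell = E°(Br₂/Br⁻) − E°(2H⁺/H₂).
E°(Br₂/Br⁻) = E°cell + E°(anode) = +1.07 + (+0.00) = +1.07 V.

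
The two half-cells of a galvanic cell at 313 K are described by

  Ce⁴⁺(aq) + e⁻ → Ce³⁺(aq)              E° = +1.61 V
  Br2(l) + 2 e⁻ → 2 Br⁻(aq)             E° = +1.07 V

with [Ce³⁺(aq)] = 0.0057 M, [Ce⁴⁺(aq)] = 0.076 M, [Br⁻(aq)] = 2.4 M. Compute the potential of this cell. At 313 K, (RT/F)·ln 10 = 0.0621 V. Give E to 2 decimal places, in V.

+0.63 V

Ce⁴⁺/Ce³⁺ is reduced (cathode, E° = +1.61 V) and Br₂/Br⁻ is oxidized (anode).
E°cell = +1.61 − (+1.07) = +0.54 V, with n = 2 electrons transferred.
Balancing gives 2 Ce⁴⁺(aq) + 2 Br⁻(aq) → 2 Ce³⁺(aq) + Br2(l); hence Q = [Ce³⁺(aq)]^2 / ([Ce⁴⁺(aq)]^2·[Br⁻(aq)]^2) = 0.000977 (log Q = −3.010).
By the Nernst equation, E = +0.54 − (0.0621/2)·(−3.010) = +0.63 V.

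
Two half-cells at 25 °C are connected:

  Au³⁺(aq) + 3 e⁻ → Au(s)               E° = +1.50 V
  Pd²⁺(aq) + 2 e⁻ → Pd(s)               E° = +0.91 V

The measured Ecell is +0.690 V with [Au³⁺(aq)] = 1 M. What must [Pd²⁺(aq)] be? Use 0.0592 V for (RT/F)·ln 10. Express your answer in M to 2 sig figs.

With Au³⁺/Au at the cathode and Pd²⁺/Pd at the anode, E°cell = +1.50 − (+0.91) = +0.59 V (n = 6).
From the Nernst equation, log Q = n(E° − E)/0.0592 = 6·(+0.59 − (+0.690))/0.0592 = −10.135.
For 2 Au³⁺(aq) + 3 Pd(s) → 2 Au(s) + 3 Pd²⁺(aq), the reaction quotient is Q = [Pd²⁺(aq)]^3 / [Au³⁺(aq)]^2.
Isolating [Pd²⁺(aq)] in Q = 10^{−10.135} yields log [Pd²⁺(aq)] = −3.378, i.e. 0.00042 M.

0.00042 M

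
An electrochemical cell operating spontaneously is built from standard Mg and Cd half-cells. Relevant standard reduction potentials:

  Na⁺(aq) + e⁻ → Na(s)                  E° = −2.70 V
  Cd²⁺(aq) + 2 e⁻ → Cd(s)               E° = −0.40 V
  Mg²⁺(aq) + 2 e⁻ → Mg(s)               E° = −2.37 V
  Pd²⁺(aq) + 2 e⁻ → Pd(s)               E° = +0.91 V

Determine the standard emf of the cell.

+1.97 V

The Cd²⁺/Cd couple has the higher E°, so Cd ion is reduced (cathode) and Mg is oxidized (anode).
E°cell = E°(cathode) − E°(anode) = −0.40 − (−2.37) = +1.97 V.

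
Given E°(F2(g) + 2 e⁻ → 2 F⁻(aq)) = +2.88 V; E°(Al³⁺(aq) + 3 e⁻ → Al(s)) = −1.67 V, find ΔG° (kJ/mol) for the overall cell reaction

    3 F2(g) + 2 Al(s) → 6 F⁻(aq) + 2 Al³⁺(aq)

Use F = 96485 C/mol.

−2634 kJ/mol

In the reaction as written F2(g) is reduced, so the F₂/F⁻ couple is the cathode and Al³⁺/Al is the anode.
E°cell = +2.88 − (−1.67) = +4.55 V; balancing electrons gives n = 6.
ΔG° = −nFE°cell = −(6)(96485)(+4.55) J/mol = −2634 kJ/mol.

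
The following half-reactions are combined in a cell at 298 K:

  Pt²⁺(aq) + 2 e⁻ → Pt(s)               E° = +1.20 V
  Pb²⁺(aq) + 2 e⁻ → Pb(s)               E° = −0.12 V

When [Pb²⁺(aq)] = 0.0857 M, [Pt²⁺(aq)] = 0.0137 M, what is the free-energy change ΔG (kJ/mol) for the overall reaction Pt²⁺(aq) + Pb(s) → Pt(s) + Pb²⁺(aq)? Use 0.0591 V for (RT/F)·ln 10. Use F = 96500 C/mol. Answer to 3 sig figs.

E°cell = +1.20 − (−0.12) = +1.32 V; the balanced reaction transfers n = 2 electrons.
The reaction quotient is [Pb²⁺(aq)] / [Pt²⁺(aq)] = 6.26; by Nernst, E = +1.32 − (0.0591/2)(0.796) = +1.2965 V.
Finally ΔG = −nFE = −(2)(96500 C/mol)(+1.2965 V) = −250 kJ/mol.

−250 kJ/mol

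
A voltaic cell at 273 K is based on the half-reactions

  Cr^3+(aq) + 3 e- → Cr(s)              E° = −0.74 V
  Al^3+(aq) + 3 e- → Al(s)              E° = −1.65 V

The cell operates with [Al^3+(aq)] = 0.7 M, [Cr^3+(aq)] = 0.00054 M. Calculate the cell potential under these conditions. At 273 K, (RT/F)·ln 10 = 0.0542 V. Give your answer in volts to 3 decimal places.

Since E°(Cr³⁺/Cr) > E°(Al³⁺/Al), Cr³⁺/Cr serves as the cathode.
The standard potential is −0.74 − (−1.65) = +0.91 V and the balanced reaction transfers n = 3 electrons.
For the overall reaction Cr^3+(aq) + Al(s) → Cr(s) + Al^3+(aq), Q = [Al^3+(aq)] / [Cr^3+(aq)] = 1.3×10^3, giving log Q = 3.113.
Applying E = E° − (RT ln10/nF)·log Q gives +0.91 − (0.0542/3)(3.113) = +0.854 V.

+0.854 V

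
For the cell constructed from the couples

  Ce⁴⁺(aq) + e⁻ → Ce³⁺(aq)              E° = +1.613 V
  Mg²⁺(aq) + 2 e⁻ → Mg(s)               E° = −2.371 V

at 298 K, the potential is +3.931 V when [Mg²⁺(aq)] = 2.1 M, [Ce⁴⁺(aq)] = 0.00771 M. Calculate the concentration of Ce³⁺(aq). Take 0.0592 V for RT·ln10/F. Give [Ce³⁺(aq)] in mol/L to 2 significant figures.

With Ce⁴⁺/Ce³⁺ at the cathode and Mg²⁺/Mg at the anode, E°cell = +1.613 − (−2.371) = +3.984 V (n = 2).
Rearranging E = E° − (0.0592/n)·log Q gives log Q = 2(+3.984 − (+3.931))/0.0592 = 1.791.
The balanced reaction is 2 Ce⁴⁺(aq) + Mg(s) → 2 Ce³⁺(aq) + Mg²⁺(aq), so Q = ([Ce³⁺(aq)]^2·[Mg²⁺(aq)]) / [Ce⁴⁺(aq)]^2.
Substituting the known concentrations and solving, log [Ce³⁺(aq)] = −1.379 and [Ce³⁺(aq)] = 0.042 M.

0.042 M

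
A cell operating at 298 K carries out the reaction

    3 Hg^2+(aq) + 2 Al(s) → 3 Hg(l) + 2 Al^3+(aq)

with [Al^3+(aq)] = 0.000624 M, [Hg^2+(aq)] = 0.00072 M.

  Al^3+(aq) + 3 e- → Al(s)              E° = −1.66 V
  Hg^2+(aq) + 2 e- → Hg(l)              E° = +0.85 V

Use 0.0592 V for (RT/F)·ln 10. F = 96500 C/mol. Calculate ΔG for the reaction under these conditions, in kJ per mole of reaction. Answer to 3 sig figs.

−1440 kJ/mol

With Hg²⁺/Hg reduced at the cathode, E°cell = +0.85 − (−1.66) = +2.51 V and n = 6.
Here Q = [Al^3+(aq)]^2 / [Hg^2+(aq)]^3 = 1.04×10^3 (log Q = 3.018), giving E = +2.51 − (0.0592/6)·(3.018) = +2.4802 V.
Finally ΔG = −nFE = −(6)(96500 C/mol)(+2.4802 V) = −1440 kJ/mol.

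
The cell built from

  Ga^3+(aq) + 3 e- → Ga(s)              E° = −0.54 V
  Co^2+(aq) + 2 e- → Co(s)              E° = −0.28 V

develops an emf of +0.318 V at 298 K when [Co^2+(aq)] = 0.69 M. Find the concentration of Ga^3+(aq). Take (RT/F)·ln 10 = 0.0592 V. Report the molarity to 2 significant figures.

0.00066 M

Co²⁺/Co is the cathode (higher E°); E°cell = −0.28 − (−0.54) = +0.26 V with n = 6.
From the Nernst equation, log Q = n(E° − E)/0.0592 = 6·(+0.26 − (+0.318))/0.0592 = −5.878.
The balanced reaction is 3 Co^2+(aq) + 2 Ga(s) → 3 Co(s) + 2 Ga^3+(aq), so Q = [Ga^3+(aq)]^2 / [Co^2+(aq)]^3.
Solving for the unknown gives log [Ga^3+(aq)] = −3.181, so [Ga^3+(aq)] ≈ 0.00066 M.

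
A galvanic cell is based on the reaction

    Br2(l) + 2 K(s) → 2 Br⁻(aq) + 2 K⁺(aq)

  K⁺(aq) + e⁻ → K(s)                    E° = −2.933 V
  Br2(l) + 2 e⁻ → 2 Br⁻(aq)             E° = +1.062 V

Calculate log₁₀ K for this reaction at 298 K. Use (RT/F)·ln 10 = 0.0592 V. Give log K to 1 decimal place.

log K = 135.0

The Br₂/Br⁻ couple is reduced (cathode); E°cell = +1.062 − (−2.933) = +3.995 V with n = 2.
At equilibrium E = 0, so log K = nE°cell / 0.0592 = (2)(+3.995) / 0.0592 = 135.0.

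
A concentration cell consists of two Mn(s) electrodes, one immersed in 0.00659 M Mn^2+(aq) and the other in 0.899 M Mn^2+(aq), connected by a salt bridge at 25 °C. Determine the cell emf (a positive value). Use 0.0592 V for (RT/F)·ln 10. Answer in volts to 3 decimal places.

For a concentration cell E°cell = 0, since both electrodes use the same couple.
The compartment with the higher Mn^2+(aq) concentration (0.899 M) acts as the cathode; ions are reduced there and produced at the dilute (0.00659 M) anode.
With n = 2, Ecell = −(0.0592/2)·log([dilute]/[conc]) = −(0.0592/2)·log(0.00659/0.899) = +0.063 V.

0.063 V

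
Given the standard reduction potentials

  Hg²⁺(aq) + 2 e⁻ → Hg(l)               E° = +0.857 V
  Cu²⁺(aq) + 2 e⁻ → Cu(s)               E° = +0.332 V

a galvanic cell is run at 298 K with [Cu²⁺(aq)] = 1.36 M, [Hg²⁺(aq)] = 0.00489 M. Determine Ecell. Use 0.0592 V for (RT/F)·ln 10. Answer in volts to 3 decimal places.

The Hg²⁺/Hg couple has the more positive E°, so it is the cathode; Cu²⁺/Cu is the anode.
E°cell = +0.857 − (+0.332) = +0.525 V, with n = 2 electrons transferred.
For the overall reaction Hg²⁺(aq) + Cu(s) → Hg(l) + Cu²⁺(aq), Q = [Cu²⁺(aq)] / [Hg²⁺(aq)] = 278, giving log Q = 2.444.
E = E° − (0.0592/n)·log Q = +0.525 − (0.0592/2)(2.444) = +0.453 V.

+0.453 V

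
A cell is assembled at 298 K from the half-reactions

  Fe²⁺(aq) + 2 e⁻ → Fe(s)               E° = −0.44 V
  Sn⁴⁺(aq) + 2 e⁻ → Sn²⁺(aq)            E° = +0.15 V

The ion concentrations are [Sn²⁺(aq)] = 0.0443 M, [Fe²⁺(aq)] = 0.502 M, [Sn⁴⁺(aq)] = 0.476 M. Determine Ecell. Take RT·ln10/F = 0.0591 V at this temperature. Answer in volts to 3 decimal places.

+0.629 V

The Sn⁴⁺/Sn²⁺ couple has the more positive E°, so it is the cathode; Fe²⁺/Fe is the anode.
E°cell = E°cat − E°an = +0.15 − (−0.44) = +0.59 V; n = 2.
For the overall reaction Sn⁴⁺(aq) + Fe(s) → Sn²⁺(aq) + Fe²⁺(aq), Q = ([Sn²⁺(aq)]·[Fe²⁺(aq)]) / [Sn⁴⁺(aq)] = 0.0467, giving log Q = −1.330.
By the Nernst equation, E = +0.59 − (0.0591/2)·(−1.330) = +0.629 V.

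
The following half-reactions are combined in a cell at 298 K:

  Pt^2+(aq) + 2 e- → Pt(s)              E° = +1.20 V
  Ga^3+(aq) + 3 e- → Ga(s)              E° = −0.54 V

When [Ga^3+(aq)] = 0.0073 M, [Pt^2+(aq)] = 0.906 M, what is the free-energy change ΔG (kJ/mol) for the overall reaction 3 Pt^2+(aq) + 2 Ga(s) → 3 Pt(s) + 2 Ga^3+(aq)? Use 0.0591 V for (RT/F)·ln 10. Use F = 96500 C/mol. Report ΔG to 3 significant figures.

−1030 kJ/mol

The standard cell potential is +1.20 − (−0.54) = +1.74 V, with n = 6 electrons in the balanced equation.
Here Q = [Ga^3+(aq)]^2 / [Pt^2+(aq)]^3 = 7.17×10^−5 (log Q = −4.145), giving E = +1.74 − (0.0591/6)·(−4.145) = +1.7808 V.
Then ΔG = −nFE = −6 × 96500 × +1.7808 J/mol = −1030 kJ/mol.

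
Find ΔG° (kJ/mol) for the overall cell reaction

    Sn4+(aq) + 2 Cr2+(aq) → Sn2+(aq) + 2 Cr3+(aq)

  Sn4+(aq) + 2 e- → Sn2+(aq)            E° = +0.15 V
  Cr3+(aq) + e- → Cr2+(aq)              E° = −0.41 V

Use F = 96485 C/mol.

In the reaction as written Sn4+(aq) is reduced, so the Sn⁴⁺/Sn²⁺ couple is the cathode and Cr³⁺/Cr²⁺ is the anode.
E°cell = +0.15 − (−0.41) = +0.56 V; balancing electrons gives n = 2.
ΔG° = −nFE°cell = −(2)(96485)(+0.56) J/mol = −108 kJ/mol.

−108 kJ/mol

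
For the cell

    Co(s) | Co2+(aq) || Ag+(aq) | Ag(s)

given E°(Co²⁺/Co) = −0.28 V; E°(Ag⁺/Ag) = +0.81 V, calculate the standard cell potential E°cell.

By convention the left-hand electrode in cell notation is the anode (oxidation) and the right-hand electrode is the cathode (reduction).
E°cell = E°(right) − E°(left) = +0.81 − (−0.28) = +1.09 V.

+1.09 V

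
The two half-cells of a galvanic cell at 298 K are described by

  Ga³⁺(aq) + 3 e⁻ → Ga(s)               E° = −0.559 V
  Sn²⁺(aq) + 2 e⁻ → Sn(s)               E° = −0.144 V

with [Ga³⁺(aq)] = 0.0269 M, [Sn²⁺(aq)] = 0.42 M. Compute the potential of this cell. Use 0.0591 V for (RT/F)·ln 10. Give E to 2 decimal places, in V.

The Sn²⁺/Sn couple has the more positive E°, so it is the cathode; Ga³⁺/Ga is the anode.
E°cell = E°cat − E°an = −0.144 − (−0.559) = +0.415 V; n = 6.
For the overall reaction 3 Sn²⁺(aq) + 2 Ga(s) → 3 Sn(s) + 2 Ga³⁺(aq), Q = [Ga³⁺(aq)]^2 / [Sn²⁺(aq)]^3 = 0.00977, giving log Q = −2.010.
Applying E = E° − (RT ln10/nF)·log Q gives +0.415 − (0.0591/6)(−2.010) = +0.43 V.

+0.43 V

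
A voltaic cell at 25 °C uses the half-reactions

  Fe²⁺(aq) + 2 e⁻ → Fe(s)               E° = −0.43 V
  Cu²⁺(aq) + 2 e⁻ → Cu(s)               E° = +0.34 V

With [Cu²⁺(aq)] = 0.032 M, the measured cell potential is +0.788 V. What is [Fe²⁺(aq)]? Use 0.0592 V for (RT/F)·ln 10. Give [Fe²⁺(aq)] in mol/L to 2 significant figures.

The Cu²⁺/Cu couple has the larger reduction potential, so it is the cathode: E°cell = +0.34 − (−0.43) = +0.77 V and n = 2.
Rearranging E = E° − (0.0592/n)·log Q gives log Q = 2(+0.77 − (+0.788))/0.0592 = −0.608.
Balancing electrons gives Cu²⁺(aq) + Fe(s) → Cu(s) + Fe²⁺(aq); thus Q = [Fe²⁺(aq)] / [Cu²⁺(aq)].
Solving for the unknown gives log [Fe²⁺(aq)] = −2.103, so [Fe²⁺(aq)] ≈ 0.0079 M.

0.0079 M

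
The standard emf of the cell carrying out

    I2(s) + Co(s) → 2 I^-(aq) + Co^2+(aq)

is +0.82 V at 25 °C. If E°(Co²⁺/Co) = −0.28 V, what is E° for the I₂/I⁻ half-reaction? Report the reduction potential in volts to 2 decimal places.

In the reaction as written the I₂/I⁻ couple is reduced (cathode) and Co²⁺/Co is oxidized (anode), so E°cell = E°(I₂/I⁻) − E°(Co²⁺/Co).
E°(I₂/I⁻) = E°cell + E°(anode) = +0.82 + (−0.28) = +0.54 V.

+0.54 V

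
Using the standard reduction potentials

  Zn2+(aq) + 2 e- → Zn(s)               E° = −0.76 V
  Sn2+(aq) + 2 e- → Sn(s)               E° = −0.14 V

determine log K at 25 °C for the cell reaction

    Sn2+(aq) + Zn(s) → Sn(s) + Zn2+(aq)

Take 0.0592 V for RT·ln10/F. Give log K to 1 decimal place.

The Sn²⁺/Sn couple is reduced (cathode); E°cell = −0.14 − (−0.76) = +0.62 V with n = 2.
At equilibrium E = 0, so log K = nE°cell / 0.0592 = (2)(+0.62) / 0.0592 = 20.9.

log K = 20.9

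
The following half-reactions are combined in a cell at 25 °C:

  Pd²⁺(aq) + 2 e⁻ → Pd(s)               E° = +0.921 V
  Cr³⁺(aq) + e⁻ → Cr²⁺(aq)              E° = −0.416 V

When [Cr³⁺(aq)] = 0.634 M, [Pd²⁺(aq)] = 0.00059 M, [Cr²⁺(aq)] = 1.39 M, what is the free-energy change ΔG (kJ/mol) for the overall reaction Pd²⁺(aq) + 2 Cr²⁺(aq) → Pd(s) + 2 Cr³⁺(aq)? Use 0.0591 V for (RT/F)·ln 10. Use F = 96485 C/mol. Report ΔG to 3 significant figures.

−243 kJ/mol

With Pd²⁺/Pd reduced at the cathode, E°cell = +0.921 − (−0.416) = +1.337 V and n = 2.
Here Q = [Cr³⁺(aq)]^2 / ([Pd²⁺(aq)]·[Cr²⁺(aq)]^2) = 353 (log Q = 2.547), giving E = +1.337 − (0.0591/2)·(2.547) = +1.2617 V.
Finally ΔG = −nFE = −(2)(96485 C/mol)(+1.2617 V) = −243 kJ/mol.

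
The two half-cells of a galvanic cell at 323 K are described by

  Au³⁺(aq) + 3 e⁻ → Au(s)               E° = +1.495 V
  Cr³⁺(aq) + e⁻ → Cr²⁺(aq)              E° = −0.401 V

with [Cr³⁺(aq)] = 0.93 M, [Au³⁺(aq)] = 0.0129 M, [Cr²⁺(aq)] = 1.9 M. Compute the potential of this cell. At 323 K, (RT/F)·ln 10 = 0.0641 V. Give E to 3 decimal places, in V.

+1.876 V

Au³⁺/Au is reduced (cathode, E° = +1.495 V) and Cr³⁺/Cr²⁺ is oxidized (anode).
E°cell = +1.495 − (−0.401) = +1.896 V, with n = 3 electrons transferred.
The balanced reaction is Au³⁺(aq) + 3 Cr²⁺(aq) → Au(s) + 3 Cr³⁺(aq), so Q = [Cr³⁺(aq)]^3 / ([Au³⁺(aq)]·[Cr²⁺(aq)]^3) = 9.09 and log Q = 0.959.
By the Nernst equation, E = +1.896 − (0.0641/3)·(0.959) = +1.876 V.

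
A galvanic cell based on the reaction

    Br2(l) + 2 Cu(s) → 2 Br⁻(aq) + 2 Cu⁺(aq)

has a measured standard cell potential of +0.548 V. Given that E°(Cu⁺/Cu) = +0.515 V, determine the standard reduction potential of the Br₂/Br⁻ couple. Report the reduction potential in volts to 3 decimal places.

+1.063 V

In the reaction as written the Br₂/Br⁻ couple is reduced (cathode) and Cu⁺/Cu is oxidized (anode), so E°cell = E°(Br₂/Br⁻) − E°(Cu⁺/Cu).
E°(Br₂/Br⁻) = E°cell + E°(anode) = +0.548 + (+0.515) = +1.063 V.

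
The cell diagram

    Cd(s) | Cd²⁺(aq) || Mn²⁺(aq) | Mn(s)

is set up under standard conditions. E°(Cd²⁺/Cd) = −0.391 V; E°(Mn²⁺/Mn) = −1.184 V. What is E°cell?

−0.793 V

By convention the left-hand electrode in cell notation is the anode (oxidation) and the right-hand electrode is the cathode (reduction).
E°cell = E°(right) − E°(left) = −1.184 − (−0.391) = −0.793 V.
The negative sign shows that, as written, the cell would require an external voltage to drive the reaction.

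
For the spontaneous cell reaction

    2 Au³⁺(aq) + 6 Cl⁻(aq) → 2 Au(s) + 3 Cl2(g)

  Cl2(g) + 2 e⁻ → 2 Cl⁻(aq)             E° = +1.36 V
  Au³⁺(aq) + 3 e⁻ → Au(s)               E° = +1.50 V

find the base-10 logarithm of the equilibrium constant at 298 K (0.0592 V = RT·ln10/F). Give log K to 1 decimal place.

log K = 14.2

The Au³⁺/Au couple is reduced (cathode); E°cell = +1.50 − (+1.36) = +0.14 V with n = 6.
At equilibrium E = 0, so log K = nE°cell / 0.0592 = (6)(+0.14) / 0.0592 = 14.2.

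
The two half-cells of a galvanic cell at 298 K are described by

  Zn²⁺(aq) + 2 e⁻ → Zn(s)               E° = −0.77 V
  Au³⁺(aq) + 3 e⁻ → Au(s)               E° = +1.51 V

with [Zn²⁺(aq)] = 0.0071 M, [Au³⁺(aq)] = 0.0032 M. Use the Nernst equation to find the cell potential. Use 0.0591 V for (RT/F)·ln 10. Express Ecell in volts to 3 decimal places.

+2.294 V

Since E°(Au³⁺/Au) > E°(Zn²⁺/Zn), Au³⁺/Au serves as the cathode.
The standard potential is +1.51 − (−0.77) = +2.28 V and the balanced reaction transfers n = 6 electrons.
For the overall reaction 2 Au³⁺(aq) + 3 Zn(s) → 2 Au(s) + 3 Zn²⁺(aq), Q = [Zn²⁺(aq)]^3 / [Au³⁺(aq)]^2 = 0.035, giving log Q = −1.457.
Applying E = E° − (RT ln10/nF)·log Q gives +2.28 − (0.0591/6)(−1.457) = +2.294 V.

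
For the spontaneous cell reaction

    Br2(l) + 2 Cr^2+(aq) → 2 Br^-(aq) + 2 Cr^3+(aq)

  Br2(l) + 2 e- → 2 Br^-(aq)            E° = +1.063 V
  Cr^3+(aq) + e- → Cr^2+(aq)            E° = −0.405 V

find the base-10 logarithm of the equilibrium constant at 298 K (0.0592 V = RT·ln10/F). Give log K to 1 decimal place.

The Br₂/Br⁻ couple is reduced (cathode); E°cell = +1.063 − (−0.405) = +1.468 V with n = 2.
At equilibrium E = 0, so log K = nE°cell / 0.0592 = (2)(+1.468) / 0.0592 = 49.6.

log K = 49.6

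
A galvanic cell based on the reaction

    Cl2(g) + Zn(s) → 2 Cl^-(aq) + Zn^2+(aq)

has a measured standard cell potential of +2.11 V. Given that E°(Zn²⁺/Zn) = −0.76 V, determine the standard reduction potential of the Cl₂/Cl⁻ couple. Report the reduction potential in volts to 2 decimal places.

In the reaction as written the Cl₂/Cl⁻ couple is reduced (cathode) and Zn²⁺/Zn is oxidized (anode), so E°cell = E°(Cl₂/Cl⁻) − E°(Zn²⁺/Zn).
E°(Cl₂/Cl⁻) = E°cell + E°(anode) = +2.11 + (−0.76) = +1.35 V.

+1.35 V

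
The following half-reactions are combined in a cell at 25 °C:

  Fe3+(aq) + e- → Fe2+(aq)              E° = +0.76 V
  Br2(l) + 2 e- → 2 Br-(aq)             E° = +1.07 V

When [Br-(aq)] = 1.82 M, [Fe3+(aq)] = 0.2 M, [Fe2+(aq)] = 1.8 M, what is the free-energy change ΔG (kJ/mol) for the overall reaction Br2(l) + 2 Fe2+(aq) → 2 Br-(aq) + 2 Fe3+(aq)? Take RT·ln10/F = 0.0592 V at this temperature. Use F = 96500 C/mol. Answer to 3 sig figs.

The standard cell potential is +1.07 − (+0.76) = +0.31 V, with n = 2 electrons in the balanced equation.
Q = ([Br-(aq)]^2·[Fe3+(aq)]^2) / [Fe2+(aq)]^2 = 0.0409, so log Q = −1.388 and E = +0.31 − (0.0592/2)(−1.388) = +0.3511 V.
Then ΔG = −nFE = −2 × 96500 × +0.3511 J/mol = −67.8 kJ/mol.

−67.8 kJ/mol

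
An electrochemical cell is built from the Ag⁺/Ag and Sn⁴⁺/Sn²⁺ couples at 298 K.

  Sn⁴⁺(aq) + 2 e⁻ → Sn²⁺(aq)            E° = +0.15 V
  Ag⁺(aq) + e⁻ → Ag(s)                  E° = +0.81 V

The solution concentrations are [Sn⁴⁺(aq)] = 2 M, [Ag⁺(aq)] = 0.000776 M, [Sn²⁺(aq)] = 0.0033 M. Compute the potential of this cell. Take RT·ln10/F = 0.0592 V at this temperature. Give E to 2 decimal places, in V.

+0.39 V

Since E°(Ag⁺/Ag) > E°(Sn⁴⁺/Sn²⁺), Ag⁺/Ag serves as the cathode.
The standard potential is +0.81 − (+0.15) = +0.66 V and the balanced reaction transfers n = 2 electrons.
Balancing gives 2 Ag⁺(aq) + Sn²⁺(aq) → 2 Ag(s) + Sn⁴⁺(aq); hence Q = [Sn⁴⁺(aq)] / ([Ag⁺(aq)]^2·[Sn²⁺(aq)]) = 1.01×10^9 (log Q = 9.003).
Applying E = E° − (RT ln10/nF)·log Q gives +0.66 − (0.0592/2)(9.003) = +0.39 V.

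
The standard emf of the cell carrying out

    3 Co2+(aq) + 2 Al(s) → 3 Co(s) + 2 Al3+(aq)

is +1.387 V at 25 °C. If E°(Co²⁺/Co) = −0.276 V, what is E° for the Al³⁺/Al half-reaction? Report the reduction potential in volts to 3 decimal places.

−1.663 V

In the reaction as written the Co²⁺/Co couple is reduced (cathode) and Al³⁺/Al is oxidized (anode), so E°cell = E°(Co²⁺/Co) − E°(Al³⁺/Al).
E°(Al³⁺/Al) = E°(cathode) − E°cell = −0.276 − (+1.387) = −1.663 V.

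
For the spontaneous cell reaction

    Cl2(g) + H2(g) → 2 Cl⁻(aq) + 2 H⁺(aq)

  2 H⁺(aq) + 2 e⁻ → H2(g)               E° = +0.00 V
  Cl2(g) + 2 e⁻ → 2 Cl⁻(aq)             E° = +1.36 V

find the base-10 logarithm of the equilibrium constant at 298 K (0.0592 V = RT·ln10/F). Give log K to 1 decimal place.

The Cl₂/Cl⁻ couple is reduced (cathode); E°cell = +1.36 − (+0.00) = +1.36 V with n = 2.
At equilibrium E = 0, so log K = nE°cell / 0.0592 = (2)(+1.36) / 0.0592 = 45.9.

log K = 45.9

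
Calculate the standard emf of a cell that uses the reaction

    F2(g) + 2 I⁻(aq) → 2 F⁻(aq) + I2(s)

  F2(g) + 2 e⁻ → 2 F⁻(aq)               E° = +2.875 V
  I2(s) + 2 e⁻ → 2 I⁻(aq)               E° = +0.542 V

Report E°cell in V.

+2.333 V

In the reaction as written, F2(g) is reduced (cathode) and I2(s) is produced by oxidation at the anode.
E°cell = E°(cathode) − E°(anode) = +2.875 − (+0.542) = +2.333 V.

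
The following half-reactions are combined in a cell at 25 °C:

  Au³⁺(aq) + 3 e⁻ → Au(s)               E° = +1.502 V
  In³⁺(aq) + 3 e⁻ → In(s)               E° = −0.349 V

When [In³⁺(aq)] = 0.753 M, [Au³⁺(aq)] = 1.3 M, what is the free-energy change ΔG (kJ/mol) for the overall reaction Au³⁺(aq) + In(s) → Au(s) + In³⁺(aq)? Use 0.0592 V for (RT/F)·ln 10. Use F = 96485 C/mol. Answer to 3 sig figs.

With Au³⁺/Au reduced at the cathode, E°cell = +1.502 − (−0.349) = +1.851 V and n = 3.
Here Q = [In³⁺(aq)] / [Au³⁺(aq)] = 0.579 (log Q = −0.237), giving E = +1.851 − (0.0592/3)·(−0.237) = +1.8557 V.
Finally ΔG = −nFE = −(3)(96485 C/mol)(+1.8557 V) = −537 kJ/mol.

−537 kJ/mol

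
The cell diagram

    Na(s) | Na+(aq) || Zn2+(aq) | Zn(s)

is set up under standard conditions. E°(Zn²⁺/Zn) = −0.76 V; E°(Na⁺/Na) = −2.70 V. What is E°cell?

By convention the left-hand electrode in cell notation is the anode (oxidation) and the right-hand electrode is the cathode (reduction).
E°cell = E°(right) − E°(left) = −0.76 − (−2.70) = +1.94 V.

+1.94 V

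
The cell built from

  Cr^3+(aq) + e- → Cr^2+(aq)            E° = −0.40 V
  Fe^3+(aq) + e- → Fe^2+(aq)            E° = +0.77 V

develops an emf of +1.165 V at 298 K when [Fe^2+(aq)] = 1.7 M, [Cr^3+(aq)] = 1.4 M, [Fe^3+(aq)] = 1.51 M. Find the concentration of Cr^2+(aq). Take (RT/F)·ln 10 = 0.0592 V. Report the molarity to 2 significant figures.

1.3 M

Fe³⁺/Fe²⁺ is the cathode (higher E°); E°cell = +0.77 − (−0.40) = +1.17 V with n = 1.
Rearranging E = E° − (0.0592/n)·log Q gives log Q = 1(+1.17 − (+1.165))/0.0592 = 0.084.
The balanced reaction is Fe^3+(aq) + Cr^2+(aq) → Fe^2+(aq) + Cr^3+(aq), so Q = ([Fe^2+(aq)]·[Cr^3+(aq)]) / ([Fe^3+(aq)]·[Cr^2+(aq)]).
Substituting the known concentrations and solving, log [Cr^2+(aq)] = 0.114 and [Cr^2+(aq)] = 1.3 M.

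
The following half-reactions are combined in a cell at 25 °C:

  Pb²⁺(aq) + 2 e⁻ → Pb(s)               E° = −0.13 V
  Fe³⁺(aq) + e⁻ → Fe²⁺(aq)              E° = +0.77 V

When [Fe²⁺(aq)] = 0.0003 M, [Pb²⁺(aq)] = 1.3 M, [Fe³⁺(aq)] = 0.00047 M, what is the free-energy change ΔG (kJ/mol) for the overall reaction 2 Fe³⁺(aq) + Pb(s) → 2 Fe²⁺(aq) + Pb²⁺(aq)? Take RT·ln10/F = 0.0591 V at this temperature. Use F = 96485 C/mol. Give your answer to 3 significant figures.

−175 kJ/mol

The standard cell potential is +0.77 − (−0.13) = +0.90 V, with n = 2 electrons in the balanced equation.
The reaction quotient is ([Fe²⁺(aq)]^2·[Pb²⁺(aq)]) / [Fe³⁺(aq)]^2 = 0.53; by Nernst, E = +0.90 − (0.0591/2)(−0.276) = +0.9082 V.
Then ΔG = −nFE = −2 × 96485 × +0.9082 J/mol = −175 kJ/mol.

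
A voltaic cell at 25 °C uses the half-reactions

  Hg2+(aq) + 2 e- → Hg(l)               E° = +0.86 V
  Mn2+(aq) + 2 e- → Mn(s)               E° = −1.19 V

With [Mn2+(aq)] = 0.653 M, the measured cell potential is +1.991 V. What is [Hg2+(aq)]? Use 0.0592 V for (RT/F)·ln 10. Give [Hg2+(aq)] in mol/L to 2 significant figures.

0.0066 M

The Hg²⁺/Hg couple has the larger reduction potential, so it is the cathode: E°cell = +0.86 − (−1.19) = +2.05 V and n = 2.
From the Nernst equation, log Q = n(E° − E)/0.0592 = 2·(+2.05 − (+1.991))/0.0592 = 1.993.
For Hg2+(aq) + Mn(s) → Hg(l) + Mn2+(aq), the reaction quotient is Q = [Mn2+(aq)] / [Hg2+(aq)].
Isolating [Hg2+(aq)] in Q = 10^{1.993} yields log [Hg2+(aq)] = −2.178, i.e. 0.0066 M.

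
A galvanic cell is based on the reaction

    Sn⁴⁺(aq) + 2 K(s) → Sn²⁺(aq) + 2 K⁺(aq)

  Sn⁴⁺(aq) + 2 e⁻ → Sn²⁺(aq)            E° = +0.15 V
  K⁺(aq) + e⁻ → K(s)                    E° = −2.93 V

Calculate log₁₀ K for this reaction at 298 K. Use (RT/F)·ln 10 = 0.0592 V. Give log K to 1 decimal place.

log K = 104.1

The Sn⁴⁺/Sn²⁺ couple is reduced (cathode); E°cell = +0.15 − (−2.93) = +3.08 V with n = 2.
At equilibrium E = 0, so log K = nE°cell / 0.0592 = (2)(+3.08) / 0.0592 = 104.1.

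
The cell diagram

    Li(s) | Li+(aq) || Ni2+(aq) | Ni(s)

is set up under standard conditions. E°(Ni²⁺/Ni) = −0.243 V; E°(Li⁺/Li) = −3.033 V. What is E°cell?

+2.790 V

By convention the left-hand electrode in cell notation is the anode (oxidation) and the right-hand electrode is the cathode (reduction).
E°cell = E°(right) − E°(left) = −0.243 − (−3.033) = +2.790 V.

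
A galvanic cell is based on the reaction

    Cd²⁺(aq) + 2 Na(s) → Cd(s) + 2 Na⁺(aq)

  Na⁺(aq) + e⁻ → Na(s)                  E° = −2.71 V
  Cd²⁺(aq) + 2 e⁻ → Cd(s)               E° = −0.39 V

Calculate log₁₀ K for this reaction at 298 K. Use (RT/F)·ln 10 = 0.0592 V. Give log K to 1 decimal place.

The Cd²⁺/Cd couple is reduced (cathode); E°cell = −0.39 − (−2.71) = +2.32 V with n = 2.
At equilibrium E = 0, so log K = nE°cell / 0.0592 = (2)(+2.32) / 0.0592 = 78.4.

log K = 78.4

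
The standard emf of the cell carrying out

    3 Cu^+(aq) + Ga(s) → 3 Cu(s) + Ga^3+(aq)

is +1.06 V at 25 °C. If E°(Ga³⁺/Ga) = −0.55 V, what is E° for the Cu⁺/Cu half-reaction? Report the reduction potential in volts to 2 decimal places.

In the reaction as written the Cu⁺/Cu couple is reduced (cathode) and Ga³⁺/Ga is oxidized (anode), so E°cell = E°(Cu⁺/Cu) − E°(Ga³⁺/Ga).
E°(Cu⁺/Cu) = E°cell + E°(anode) = +1.06 + (−0.55) = +0.51 V.

+0.51 V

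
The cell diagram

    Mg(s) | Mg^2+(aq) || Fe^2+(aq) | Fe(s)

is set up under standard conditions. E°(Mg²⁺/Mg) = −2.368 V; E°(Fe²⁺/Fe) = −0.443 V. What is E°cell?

+1.925 V

By convention the left-hand electrode in cell notation is the anode (oxidation) and the right-hand electrode is the cathode (reduction).
E°cell = E°(right) − E°(left) = −0.443 − (−2.368) = +1.925 V.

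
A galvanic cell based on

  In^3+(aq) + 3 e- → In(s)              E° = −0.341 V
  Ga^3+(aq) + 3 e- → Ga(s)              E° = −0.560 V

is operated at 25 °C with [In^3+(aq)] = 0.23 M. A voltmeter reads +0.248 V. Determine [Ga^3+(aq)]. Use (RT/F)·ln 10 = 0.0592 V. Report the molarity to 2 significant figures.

The In³⁺/In couple has the larger reduction potential, so it is the cathode: E°cell = −0.341 − (−0.560) = +0.219 V and n = 3.
Rearranging E = E° − (0.0592/n)·log Q gives log Q = 3(+0.219 − (+0.248))/0.0592 = −1.470.
For In^3+(aq) + Ga(s) → In(s) + Ga^3+(aq), the reaction quotient is Q = [Ga^3+(aq)] / [In^3+(aq)].
Isolating [Ga^3+(aq)] in Q = 10^{−1.470} yields log [Ga^3+(aq)] = −2.108, i.e. 0.0078 M.

0.0078 M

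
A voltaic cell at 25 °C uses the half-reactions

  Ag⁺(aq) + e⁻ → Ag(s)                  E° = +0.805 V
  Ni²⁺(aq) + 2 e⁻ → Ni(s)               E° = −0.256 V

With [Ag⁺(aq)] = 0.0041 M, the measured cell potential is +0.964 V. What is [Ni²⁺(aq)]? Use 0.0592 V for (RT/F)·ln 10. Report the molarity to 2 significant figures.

With Ag⁺/Ag at the cathode and Ni²⁺/Ni at the anode, E°cell = +0.805 − (−0.256) = +1.061 V (n = 2).
From the Nernst equation, log Q = n(E° − E)/0.0592 = 2·(+1.061 − (+0.964))/0.0592 = 3.277.
For 2 Ag⁺(aq) + Ni(s) → 2 Ag(s) + Ni²⁺(aq), the reaction quotient is Q = [Ni²⁺(aq)] / [Ag⁺(aq)]^2.
Solving for the unknown gives log [Ni²⁺(aq)] = −1.497, so [Ni²⁺(aq)] ≈ 0.032 M.

0.032 M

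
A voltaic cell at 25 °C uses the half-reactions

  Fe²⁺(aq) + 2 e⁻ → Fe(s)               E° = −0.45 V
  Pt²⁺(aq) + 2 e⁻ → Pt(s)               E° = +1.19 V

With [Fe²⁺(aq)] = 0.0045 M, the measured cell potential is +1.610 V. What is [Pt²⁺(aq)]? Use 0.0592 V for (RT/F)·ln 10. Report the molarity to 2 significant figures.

0.00044 M

Pt²⁺/Pt is the cathode (higher E°); E°cell = +1.19 − (−0.45) = +1.64 V with n = 2.
From the Nernst equation, log Q = n(E° − E)/0.0592 = 2·(+1.64 − (+1.610))/0.0592 = 1.014.
For Pt²⁺(aq) + Fe(s) → Pt(s) + Fe²⁺(aq), the reaction quotient is Q = [Fe²⁺(aq)] / [Pt²⁺(aq)].
Isolating [Pt²⁺(aq)] in Q = 10^{1.014} yields log [Pt²⁺(aq)] = −3.361, i.e. 0.00044 M.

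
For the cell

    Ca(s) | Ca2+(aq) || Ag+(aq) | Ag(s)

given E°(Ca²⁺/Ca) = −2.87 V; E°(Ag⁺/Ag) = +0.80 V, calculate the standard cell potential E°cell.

+3.67 V

By convention the left-hand electrode in cell notation is the anode (oxidation) and the right-hand electrode is the cathode (reduction).
E°cell = E°(right) − E°(left) = +0.80 − (−2.87) = +3.67 V.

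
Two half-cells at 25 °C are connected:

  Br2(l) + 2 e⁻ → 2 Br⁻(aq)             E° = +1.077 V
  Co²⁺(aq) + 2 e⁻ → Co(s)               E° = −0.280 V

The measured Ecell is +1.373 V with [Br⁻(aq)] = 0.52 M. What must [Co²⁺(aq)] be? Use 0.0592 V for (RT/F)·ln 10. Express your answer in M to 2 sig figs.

1.1 M

Br₂/Br⁻ is the cathode (higher E°); E°cell = +1.077 − (−0.280) = +1.357 V with n = 2.
From the Nernst equation, log Q = n(E° − E)/0.0592 = 2·(+1.357 − (+1.373))/0.0592 = −0.541.
For Br2(l) + Co(s) → 2 Br⁻(aq) + Co²⁺(aq), the reaction quotient is Q = [Br⁻(aq)]^2·[Co²⁺(aq)].
Solving for the unknown gives log [Co²⁺(aq)] = 0.027, so [Co²⁺(aq)] ≈ 1.1 M.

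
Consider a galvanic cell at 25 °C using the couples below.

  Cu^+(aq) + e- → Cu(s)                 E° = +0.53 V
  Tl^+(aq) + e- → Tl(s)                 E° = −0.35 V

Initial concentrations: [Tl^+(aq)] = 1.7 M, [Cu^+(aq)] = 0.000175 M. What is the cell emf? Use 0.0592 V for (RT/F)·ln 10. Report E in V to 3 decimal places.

+0.644 V

The Cu⁺/Cu couple has the more positive E°, so it is the cathode; Tl⁺/Tl is the anode.
E°cell = E°cat − E°an = +0.53 − (−0.35) = +0.88 V; n = 1.
The balanced reaction is Cu^+(aq) + Tl(s) → Cu(s) + Tl^+(aq), so Q = [Tl^+(aq)] / [Cu^+(aq)] = 9.71×10^3 and log Q = 3.987.
By the Nernst equation, E = +0.88 − (0.0592/1)·(3.987) = +0.644 V.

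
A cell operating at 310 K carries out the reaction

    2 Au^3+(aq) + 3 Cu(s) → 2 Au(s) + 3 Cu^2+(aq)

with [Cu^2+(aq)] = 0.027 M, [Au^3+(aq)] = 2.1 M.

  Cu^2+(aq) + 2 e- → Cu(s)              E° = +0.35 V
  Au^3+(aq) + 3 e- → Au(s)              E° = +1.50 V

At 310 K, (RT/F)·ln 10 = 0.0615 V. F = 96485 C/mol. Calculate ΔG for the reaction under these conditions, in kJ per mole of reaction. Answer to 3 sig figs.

With Au³⁺/Au reduced at the cathode, E°cell = +1.50 − (+0.35) = +1.15 V and n = 6.
The reaction quotient is [Cu^2+(aq)]^3 / [Au^3+(aq)]^2 = 4.46×10^−6; by Nernst, E = +1.15 − (0.0615/6)(−5.350) = +1.2048 V.
Finally ΔG = −nFE = −(6)(96485 C/mol)(+1.2048 V) = −697 kJ/mol.

−697 kJ/mol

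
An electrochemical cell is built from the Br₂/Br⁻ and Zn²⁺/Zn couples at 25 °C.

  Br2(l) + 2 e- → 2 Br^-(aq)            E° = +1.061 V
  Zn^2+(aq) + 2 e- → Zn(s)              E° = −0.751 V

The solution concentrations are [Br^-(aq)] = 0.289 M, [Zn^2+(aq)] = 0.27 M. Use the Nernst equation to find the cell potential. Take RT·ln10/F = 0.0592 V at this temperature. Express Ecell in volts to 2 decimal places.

+1.86 V

The Br₂/Br⁻ couple has the more positive E°, so it is the cathode; Zn²⁺/Zn is the anode.
E°cell = E°cat − E°an = +1.061 − (−0.751) = +1.812 V; n = 2.
Balancing gives Br2(l) + Zn(s) → 2 Br^-(aq) + Zn^2+(aq); hence Q = [Br^-(aq)]^2·[Zn^2+(aq)] = 0.0226 (log Q = −1.647).
By the Nernst equation, E = +1.812 − (0.0592/2)·(−1.647) = +1.86 V.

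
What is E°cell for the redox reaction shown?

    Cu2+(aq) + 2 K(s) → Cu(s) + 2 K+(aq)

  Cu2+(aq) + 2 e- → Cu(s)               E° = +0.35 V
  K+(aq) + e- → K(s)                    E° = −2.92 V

In the reaction as written, Cu2+(aq) is reduced (cathode) and K+(aq) is produced by oxidation at the anode.
E°cell = E°(cathode) − E°(anode) = +0.35 − (−2.92) = +3.27 V.

+3.27 V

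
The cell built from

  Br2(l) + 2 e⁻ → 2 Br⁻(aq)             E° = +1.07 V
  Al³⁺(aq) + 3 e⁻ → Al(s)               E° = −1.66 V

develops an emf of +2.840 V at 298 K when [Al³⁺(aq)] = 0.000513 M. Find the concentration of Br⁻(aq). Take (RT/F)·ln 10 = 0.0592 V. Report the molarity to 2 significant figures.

0.17 M

Br₂/Br⁻ is the cathode (higher E°); E°cell = +1.07 − (−1.66) = +2.73 V with n = 6.
From the Nernst equation, log Q = n(E° − E)/0.0592 = 6·(+2.73 − (+2.840))/0.0592 = −11.149.
The balanced reaction is 3 Br2(l) + 2 Al(s) → 6 Br⁻(aq) + 2 Al³⁺(aq), so Q = [Br⁻(aq)]^6·[Al³⁺(aq)]^2.
Substituting the known concentrations and solving, log [Br⁻(aq)] = −0.762 and [Br⁻(aq)] = 0.17 M.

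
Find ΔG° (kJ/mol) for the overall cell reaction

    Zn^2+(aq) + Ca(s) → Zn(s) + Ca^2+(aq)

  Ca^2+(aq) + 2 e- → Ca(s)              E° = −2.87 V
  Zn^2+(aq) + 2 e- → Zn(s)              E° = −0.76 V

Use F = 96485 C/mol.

In the reaction as written Zn^2+(aq) is reduced, so the Zn²⁺/Zn couple is the cathode and Ca²⁺/Ca is the anode.
E°cell = −0.76 − (−2.87) = +2.11 V; balancing electrons gives n = 2.
ΔG° = −nFE°cell = −(2)(96485)(+2.11) J/mol = −407 kJ/mol.

−407 kJ/mol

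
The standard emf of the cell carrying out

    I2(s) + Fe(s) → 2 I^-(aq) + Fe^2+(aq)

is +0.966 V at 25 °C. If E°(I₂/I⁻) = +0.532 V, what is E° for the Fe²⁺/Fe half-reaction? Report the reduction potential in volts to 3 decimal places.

−0.434 V

In the reaction as written the I₂/I⁻ couple is reduced (cathode) and Fe²⁺/Fe is oxidized (anode), so E°cell = E°(I₂/I⁻) − E°(Fe²⁺/Fe).
E°(Fe²⁺/Fe) = E°(cathode) − E°cell = +0.532 − (+0.966) = −0.434 V.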